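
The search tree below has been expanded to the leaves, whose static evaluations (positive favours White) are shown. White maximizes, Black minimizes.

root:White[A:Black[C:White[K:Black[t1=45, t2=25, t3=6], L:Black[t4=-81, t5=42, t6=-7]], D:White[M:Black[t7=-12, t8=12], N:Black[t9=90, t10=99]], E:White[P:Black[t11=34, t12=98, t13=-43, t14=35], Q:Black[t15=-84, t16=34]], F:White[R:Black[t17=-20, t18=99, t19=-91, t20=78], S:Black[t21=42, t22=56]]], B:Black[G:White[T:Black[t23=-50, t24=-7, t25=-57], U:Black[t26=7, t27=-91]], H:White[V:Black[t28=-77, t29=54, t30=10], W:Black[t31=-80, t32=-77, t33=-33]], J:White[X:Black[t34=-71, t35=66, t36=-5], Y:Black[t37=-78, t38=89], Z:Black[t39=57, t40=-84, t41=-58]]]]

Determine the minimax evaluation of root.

-43

K (Black): min(45, 25, 6) = 6
L (Black): min(-81, 42, -7) = -81
C (White): max(6, -81) = 6
M (Black): min(-12, 12) = -12
N (Black): min(90, 99) = 90
D (White): max(-12, 90) = 90
P (Black): min(34, 98, -43, 35) = -43
Q (Black): min(-84, 34) = -84
E (White): max(-43, -84) = -43
R (Black): min(-20, 99, -91, 78) = -91
S (Black): min(42, 56) = 42
F (White): max(-91, 42) = 42
A (Black): min(6, 90, -43, 42) = -43
T (Black): min(-50, -7, -57) = -57
U (Black): min(7, -91) = -91
G (White): max(-57, -91) = -57
V (Black): min(-77, 54, 10) = -77
W (Black): min(-80, -77, -33) = -80
H (White): max(-77, -80) = -77
X (Black): min(-71, 66, -5) = -71
Y (Black): min(-78, 89) = -78
Z (Black): min(57, -84, -58) = -84
J (White): max(-71, -78, -84) = -71
B (Black): min(-57, -77, -71) = -77
root (White): max(-43, -77) = -43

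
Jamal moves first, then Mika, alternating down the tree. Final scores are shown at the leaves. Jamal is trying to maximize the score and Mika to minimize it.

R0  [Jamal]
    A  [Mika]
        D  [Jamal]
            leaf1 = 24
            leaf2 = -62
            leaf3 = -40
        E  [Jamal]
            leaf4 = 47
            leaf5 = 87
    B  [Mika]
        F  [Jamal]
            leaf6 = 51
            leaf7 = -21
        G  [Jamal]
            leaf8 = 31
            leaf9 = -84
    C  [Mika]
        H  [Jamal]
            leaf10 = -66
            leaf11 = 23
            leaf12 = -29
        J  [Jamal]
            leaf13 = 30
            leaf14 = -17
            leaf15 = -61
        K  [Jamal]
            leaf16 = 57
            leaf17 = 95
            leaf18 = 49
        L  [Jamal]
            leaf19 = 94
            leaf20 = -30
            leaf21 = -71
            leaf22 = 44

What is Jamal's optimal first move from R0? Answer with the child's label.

D (Jamal): max(24, -62, -40) = 24
E (Jamal): max(47, 87) = 87
A (Mika): min(24, 87) = 24
F (Jamal): max(51, -21) = 51
G (Jamal): max(31, -84) = 31
B (Mika): min(51, 31) = 31
H (Jamal): max(-66, 23, -29) = 23
J (Jamal): max(30, -17, -61) = 30
K (Jamal): max(57, 95, 49) = 95
L (Jamal): max(94, -30, -71, 44) = 94
C (Mika): min(23, 30, 95, 94) = 23
R0 (Jamal): max(24, 31, 23) = 31
Jamal at R0 wants the highest of {A=24, B=31, C=23}, so chooses B.

B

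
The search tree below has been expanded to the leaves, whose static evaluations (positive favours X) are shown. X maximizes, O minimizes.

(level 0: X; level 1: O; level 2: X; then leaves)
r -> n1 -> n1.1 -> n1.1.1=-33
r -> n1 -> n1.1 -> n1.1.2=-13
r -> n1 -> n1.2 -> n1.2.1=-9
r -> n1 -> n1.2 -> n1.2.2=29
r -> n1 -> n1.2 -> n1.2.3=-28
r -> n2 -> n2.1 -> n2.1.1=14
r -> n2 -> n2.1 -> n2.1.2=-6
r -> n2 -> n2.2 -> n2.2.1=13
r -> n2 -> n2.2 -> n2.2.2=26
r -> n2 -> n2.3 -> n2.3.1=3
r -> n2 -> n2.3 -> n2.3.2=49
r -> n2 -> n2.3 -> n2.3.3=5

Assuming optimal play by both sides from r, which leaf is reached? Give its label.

n2.1.1

n1.1 (X): max(-33, -13) = -13
n1.2 (X): max(-9, 29, -28) = 29
n1 (O): min(-13, 29) = -13
n2.1 (X): max(14, -6) = 14
n2.2 (X): max(13, 26) = 26
n2.3 (X): max(3, 49, 5) = 49
n2 (O): min(14, 26, 49) = 14
r (X): max(-13, 14) = 14
At r, X picks n2 (highest: 14).
At n2, O picks n2.1 (lowest: 14).
At n2.1, X picks n2.1.1 (highest: 14).
Terminal value 14.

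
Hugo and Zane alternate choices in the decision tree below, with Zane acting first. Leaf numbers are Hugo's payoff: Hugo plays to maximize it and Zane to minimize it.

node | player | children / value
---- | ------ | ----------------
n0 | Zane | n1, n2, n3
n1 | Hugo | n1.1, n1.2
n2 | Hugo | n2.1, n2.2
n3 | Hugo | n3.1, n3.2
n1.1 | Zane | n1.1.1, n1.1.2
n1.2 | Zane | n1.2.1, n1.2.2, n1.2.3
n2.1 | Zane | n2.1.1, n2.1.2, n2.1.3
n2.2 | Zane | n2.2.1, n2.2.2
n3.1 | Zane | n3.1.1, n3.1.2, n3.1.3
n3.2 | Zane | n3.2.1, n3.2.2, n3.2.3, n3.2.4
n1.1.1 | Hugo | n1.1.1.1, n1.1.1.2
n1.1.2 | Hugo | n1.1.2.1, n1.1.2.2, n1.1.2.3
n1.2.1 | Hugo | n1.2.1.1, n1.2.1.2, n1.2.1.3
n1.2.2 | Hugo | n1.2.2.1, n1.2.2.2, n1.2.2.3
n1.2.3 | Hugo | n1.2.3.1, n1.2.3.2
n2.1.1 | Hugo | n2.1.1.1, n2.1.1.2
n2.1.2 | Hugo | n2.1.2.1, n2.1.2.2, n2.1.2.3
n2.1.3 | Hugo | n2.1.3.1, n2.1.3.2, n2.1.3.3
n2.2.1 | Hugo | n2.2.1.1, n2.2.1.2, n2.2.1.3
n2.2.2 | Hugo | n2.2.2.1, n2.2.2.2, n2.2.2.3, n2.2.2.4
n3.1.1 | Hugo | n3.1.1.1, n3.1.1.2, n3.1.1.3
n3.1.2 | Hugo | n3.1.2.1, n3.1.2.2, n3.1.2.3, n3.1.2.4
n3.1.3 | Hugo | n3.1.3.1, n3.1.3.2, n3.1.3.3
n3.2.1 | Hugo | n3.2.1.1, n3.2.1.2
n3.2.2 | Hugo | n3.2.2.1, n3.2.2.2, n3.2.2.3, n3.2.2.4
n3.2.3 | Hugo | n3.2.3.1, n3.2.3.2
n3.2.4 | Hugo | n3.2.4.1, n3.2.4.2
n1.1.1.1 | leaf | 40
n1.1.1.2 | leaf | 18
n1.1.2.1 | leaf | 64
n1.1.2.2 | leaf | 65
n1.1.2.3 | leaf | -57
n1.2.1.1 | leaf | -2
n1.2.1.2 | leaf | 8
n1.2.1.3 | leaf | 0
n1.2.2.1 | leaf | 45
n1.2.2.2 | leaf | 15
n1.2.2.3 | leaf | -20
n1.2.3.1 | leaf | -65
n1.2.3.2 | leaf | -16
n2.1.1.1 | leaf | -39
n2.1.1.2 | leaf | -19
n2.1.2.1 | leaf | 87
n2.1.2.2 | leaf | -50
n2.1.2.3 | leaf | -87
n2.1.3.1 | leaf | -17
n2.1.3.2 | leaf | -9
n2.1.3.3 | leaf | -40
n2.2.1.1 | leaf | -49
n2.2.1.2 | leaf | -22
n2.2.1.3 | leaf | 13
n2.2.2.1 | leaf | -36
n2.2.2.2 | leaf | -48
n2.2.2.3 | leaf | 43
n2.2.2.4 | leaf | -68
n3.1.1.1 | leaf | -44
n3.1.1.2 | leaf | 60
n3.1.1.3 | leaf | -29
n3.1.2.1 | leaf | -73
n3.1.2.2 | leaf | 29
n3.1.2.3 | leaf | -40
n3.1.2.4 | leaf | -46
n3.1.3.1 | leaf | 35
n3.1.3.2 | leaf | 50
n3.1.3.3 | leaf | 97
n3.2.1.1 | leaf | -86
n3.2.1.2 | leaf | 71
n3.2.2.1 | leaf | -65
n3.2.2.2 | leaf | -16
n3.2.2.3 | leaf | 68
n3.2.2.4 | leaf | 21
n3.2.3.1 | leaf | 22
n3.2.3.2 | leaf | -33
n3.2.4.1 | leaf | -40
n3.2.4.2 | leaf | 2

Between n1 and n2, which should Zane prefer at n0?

n1.1.1 (Hugo): max(40, 18) = 40
n1.1.2 (Hugo): max(64, 65, -57) = 65
n1.1 (Zane): min(40, 65) = 40
n1.2.1 (Hugo): max(-2, 8, 0) = 8
n1.2.2 (Hugo): max(45, 15, -20) = 45
n1.2.3 (Hugo): max(-65, -16) = -16
n1.2 (Zane): min(8, 45, -16) = -16
n1 (Hugo): max(40, -16) = 40
n2.1.1 (Hugo): max(-39, -19) = -19
n2.1.2 (Hugo): max(87, -50, -87) = 87
n2.1.3 (Hugo): max(-17, -9, -40) = -9
n2.1 (Zane): min(-19, 87, -9) = -19
n2.2.1 (Hugo): max(-49, -22, 13) = 13
n2.2.2 (Hugo): max(-36, -48, 43, -68) = 43
n2.2 (Zane): min(13, 43) = 13
n2 (Hugo): max(-19, 13) = 13
Zane prefers the lower value; n1=40, n2=13. n2 is better since 13 < 40.

n2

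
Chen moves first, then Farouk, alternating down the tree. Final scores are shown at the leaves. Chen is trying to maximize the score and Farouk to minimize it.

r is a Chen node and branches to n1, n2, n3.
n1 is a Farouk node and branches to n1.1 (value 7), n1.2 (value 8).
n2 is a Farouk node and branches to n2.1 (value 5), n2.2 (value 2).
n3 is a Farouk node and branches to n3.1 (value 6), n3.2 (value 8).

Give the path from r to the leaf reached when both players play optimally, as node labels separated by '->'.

r -> n1 -> n1.1

n1 (Farouk): min(7, 8) = 7
n2 (Farouk): min(5, 2) = 2
n3 (Farouk): min(6, 8) = 6
r (Chen): max(7, 2, 6) = 7
At r, Chen picks n1 (highest: 7).
At n1, Farouk picks n1.1 (lowest: 7).
Terminal value 7.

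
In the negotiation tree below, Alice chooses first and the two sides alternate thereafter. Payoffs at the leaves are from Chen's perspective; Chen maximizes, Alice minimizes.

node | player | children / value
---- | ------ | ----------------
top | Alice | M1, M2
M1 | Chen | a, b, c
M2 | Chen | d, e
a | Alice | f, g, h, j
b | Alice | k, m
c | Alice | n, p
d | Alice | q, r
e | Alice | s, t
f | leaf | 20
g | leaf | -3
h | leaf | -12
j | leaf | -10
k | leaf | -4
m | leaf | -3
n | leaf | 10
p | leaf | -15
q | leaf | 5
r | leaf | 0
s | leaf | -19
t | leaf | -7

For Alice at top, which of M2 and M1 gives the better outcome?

M1

d (Alice): min(5, 0) = 0
e (Alice): min(-19, -7) = -19
M2 (Chen): max(0, -19) = 0
a (Alice): min(20, -3, -12, -10) = -12
b (Alice): min(-4, -3) = -4
c (Alice): min(10, -15) = -15
M1 (Chen): max(-12, -4, -15) = -4
Alice prefers the lower value; M2=0, M1=-4. M1 is better since -4 < 0.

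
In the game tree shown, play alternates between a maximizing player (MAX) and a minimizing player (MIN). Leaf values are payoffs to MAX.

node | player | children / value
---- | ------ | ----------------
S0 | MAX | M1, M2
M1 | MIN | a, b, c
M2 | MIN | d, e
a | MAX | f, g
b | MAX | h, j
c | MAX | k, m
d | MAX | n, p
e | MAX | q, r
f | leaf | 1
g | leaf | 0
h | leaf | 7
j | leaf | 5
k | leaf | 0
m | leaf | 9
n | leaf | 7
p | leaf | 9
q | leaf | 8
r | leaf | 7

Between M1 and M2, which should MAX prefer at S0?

M2

a (MAX): max(1, 0) = 1
b (MAX): max(7, 5) = 7
c (MAX): max(0, 9) = 9
M1 (MIN): min(1, 7, 9) = 1
d (MAX): max(7, 9) = 9
e (MAX): max(8, 7) = 8
M2 (MIN): min(9, 8) = 8
MAX prefers the higher value; M1=1, M2=8. M2 is better since 8 > 1.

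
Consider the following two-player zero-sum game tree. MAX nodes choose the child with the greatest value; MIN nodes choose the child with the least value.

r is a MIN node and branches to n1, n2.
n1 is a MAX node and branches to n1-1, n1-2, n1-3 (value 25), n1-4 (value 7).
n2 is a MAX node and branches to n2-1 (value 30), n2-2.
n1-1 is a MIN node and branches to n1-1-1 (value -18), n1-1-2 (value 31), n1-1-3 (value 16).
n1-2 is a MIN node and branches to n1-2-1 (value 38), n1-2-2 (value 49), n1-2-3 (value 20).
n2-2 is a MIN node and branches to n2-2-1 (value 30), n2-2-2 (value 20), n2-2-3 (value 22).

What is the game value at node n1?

25

n1-1 (MIN): min(-18, 31, 16) = -18
n1-2 (MIN): min(38, 49, 20) = 20
n1 (MAX): max(-18, 20, 25, 7) = 25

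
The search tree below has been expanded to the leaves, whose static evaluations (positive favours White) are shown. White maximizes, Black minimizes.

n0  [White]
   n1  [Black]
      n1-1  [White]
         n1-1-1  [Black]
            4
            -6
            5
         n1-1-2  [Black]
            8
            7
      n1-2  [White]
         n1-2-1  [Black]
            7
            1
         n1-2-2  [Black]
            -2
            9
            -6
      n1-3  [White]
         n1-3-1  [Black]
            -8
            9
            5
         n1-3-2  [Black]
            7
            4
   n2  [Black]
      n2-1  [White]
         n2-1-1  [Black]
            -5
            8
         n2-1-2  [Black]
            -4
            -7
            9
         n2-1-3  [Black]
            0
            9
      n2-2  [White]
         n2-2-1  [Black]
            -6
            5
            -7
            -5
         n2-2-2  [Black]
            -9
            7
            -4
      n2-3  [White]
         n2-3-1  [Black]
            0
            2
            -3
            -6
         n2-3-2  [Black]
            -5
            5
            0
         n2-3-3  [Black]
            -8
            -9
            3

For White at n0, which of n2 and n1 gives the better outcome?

n1

n2-1-1 (Black): min(-5, 8) = -5
n2-1-2 (Black): min(-4, -7, 9) = -7
n2-1-3 (Black): min(0, 9) = 0
n2-1 (White): max(-5, -7, 0) = 0
n2-2-1 (Black): min(-6, 5, -7, -5) = -7
n2-2-2 (Black): min(-9, 7, -4) = -9
n2-2 (White): max(-7, -9) = -7
n2-3-1 (Black): min(0, 2, -3, -6) = -6
n2-3-2 (Black): min(-5, 5, 0) = -5
n2-3-3 (Black): min(-8, -9, 3) = -9
n2-3 (White): max(-6, -5, -9) = -5
n2 (Black): min(0, -7, -5) = -7
n1-1-1 (Black): min(4, -6, 5) = -6
n1-1-2 (Black): min(8, 7) = 7
n1-1 (White): max(-6, 7) = 7
n1-2-1 (Black): min(7, 1) = 1
n1-2-2 (Black): min(-2, 9, -6) = -6
n1-2 (White): max(1, -6) = 1
n1-3-1 (Black): min(-8, 9, 5) = -8
n1-3-2 (Black): min(7, 4) = 4
n1-3 (White): max(-8, 4) = 4
n1 (Black): min(7, 1, 4) = 1
White prefers the higher value; n2=-7, n1=1. n1 is better since 1 > -7.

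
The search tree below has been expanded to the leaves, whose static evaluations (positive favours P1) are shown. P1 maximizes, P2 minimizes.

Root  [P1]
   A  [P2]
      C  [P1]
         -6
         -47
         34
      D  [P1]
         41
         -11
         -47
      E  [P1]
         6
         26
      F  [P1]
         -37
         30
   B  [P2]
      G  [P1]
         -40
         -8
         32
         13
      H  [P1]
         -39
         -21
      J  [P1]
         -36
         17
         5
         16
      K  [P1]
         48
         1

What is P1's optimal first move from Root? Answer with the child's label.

A

C (P1): max(-6, -47, 34) = 34
D (P1): max(41, -11, -47) = 41
E (P1): max(6, 26) = 26
F (P1): max(-37, 30) = 30
A (P2): min(34, 41, 26, 30) = 26
G (P1): max(-40, -8, 32, 13) = 32
H (P1): max(-39, -21) = -21
J (P1): max(-36, 17, 5, 16) = 17
K (P1): max(48, 1) = 48
B (P2): min(32, -21, 17, 48) = -21
Root (P1): max(26, -21) = 26
P1 at Root wants the highest of {A=26, B=-21}, so chooses A.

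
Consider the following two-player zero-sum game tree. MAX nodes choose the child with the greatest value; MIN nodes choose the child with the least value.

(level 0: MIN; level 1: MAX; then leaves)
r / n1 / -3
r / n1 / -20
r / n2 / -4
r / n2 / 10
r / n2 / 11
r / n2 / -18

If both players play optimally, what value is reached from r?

-3

n1 (MAX): max(-3, -20) = -3
n2 (MAX): max(-4, 10, 11, -18) = 11
r (MIN): min(-3, 11) = -3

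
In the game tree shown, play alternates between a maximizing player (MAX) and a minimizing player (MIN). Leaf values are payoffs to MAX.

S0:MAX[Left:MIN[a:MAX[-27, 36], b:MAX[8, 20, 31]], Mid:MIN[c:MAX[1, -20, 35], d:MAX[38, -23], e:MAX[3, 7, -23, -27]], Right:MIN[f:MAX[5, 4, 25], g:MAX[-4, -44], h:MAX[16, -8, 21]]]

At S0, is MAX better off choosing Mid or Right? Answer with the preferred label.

Mid

c (MAX): max(1, -20, 35) = 35
d (MAX): max(38, -23) = 38
e (MAX): max(3, 7, -23, -27) = 7
Mid (MIN): min(35, 38, 7) = 7
f (MAX): max(5, 4, 25) = 25
g (MAX): max(-4, -44) = -4
h (MAX): max(16, -8, 21) = 21
Right (MIN): min(25, -4, 21) = -4
MAX prefers the higher value; Mid=7, Right=-4. Mid is better since 7 > -4.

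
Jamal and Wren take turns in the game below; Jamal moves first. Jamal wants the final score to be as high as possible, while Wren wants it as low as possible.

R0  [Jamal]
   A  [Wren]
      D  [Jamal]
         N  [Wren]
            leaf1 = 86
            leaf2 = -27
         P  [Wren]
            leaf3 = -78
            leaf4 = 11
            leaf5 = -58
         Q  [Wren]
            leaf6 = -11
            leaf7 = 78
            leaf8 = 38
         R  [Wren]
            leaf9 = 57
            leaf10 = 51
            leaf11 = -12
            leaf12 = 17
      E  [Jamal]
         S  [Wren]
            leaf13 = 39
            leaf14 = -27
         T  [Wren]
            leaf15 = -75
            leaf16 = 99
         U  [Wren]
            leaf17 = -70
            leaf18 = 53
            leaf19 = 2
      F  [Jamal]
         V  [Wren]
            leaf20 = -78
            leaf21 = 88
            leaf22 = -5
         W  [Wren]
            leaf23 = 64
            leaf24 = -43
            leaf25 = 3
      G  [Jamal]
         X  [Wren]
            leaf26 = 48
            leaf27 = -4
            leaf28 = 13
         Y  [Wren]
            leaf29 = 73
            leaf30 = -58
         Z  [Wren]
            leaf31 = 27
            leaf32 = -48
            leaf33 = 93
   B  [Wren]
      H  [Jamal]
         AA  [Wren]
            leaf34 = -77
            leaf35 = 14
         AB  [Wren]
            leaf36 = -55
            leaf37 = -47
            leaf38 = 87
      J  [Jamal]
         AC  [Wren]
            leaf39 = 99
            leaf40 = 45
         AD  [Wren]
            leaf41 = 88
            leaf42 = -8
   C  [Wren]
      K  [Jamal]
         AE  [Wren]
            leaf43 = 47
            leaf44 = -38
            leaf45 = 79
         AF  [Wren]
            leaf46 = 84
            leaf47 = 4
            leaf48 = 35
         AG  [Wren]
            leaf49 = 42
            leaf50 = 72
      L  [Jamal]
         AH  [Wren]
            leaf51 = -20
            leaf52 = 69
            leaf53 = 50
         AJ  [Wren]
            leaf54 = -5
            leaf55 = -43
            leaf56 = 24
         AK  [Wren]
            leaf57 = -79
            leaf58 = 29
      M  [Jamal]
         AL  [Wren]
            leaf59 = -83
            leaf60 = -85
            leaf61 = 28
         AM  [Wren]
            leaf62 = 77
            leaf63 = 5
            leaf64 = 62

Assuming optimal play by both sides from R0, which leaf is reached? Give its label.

N (Wren): min(86, -27) = -27
P (Wren): min(-78, 11, -58) = -78
Q (Wren): min(-11, 78, 38) = -11
R (Wren): min(57, 51, -12, 17) = -12
D (Jamal): max(-27, -78, -11, -12) = -11
S (Wren): min(39, -27) = -27
T (Wren): min(-75, 99) = -75
U (Wren): min(-70, 53, 2) = -70
E (Jamal): max(-27, -75, -70) = -27
V (Wren): min(-78, 88, -5) = -78
W (Wren): min(64, -43, 3) = -43
F (Jamal): max(-78, -43) = -43
X (Wren): min(48, -4, 13) = -4
Y (Wren): min(73, -58) = -58
Z (Wren): min(27, -48, 93) = -48
G (Jamal): max(-4, -58, -48) = -4
A (Wren): min(-11, -27, -43, -4) = -43
AA (Wren): min(-77, 14) = -77
AB (Wren): min(-55, -47, 87) = -55
H (Jamal): max(-77, -55) = -55
AC (Wren): min(99, 45) = 45
AD (Wren): min(88, -8) = -8
J (Jamal): max(45, -8) = 45
B (Wren): min(-55, 45) = -55
AE (Wren): min(47, -38, 79) = -38
AF (Wren): min(84, 4, 35) = 4
AG (Wren): min(42, 72) = 42
K (Jamal): max(-38, 4, 42) = 42
AH (Wren): min(-20, 69, 50) = -20
AJ (Wren): min(-5, -43, 24) = -43
AK (Wren): min(-79, 29) = -79
L (Jamal): max(-20, -43, -79) = -20
AL (Wren): min(-83, -85, 28) = -85
AM (Wren): min(77, 5, 62) = 5
M (Jamal): max(-85, 5) = 5
C (Wren): min(42, -20, 5) = -20
R0 (Jamal): max(-43, -55, -20) = -20
At R0, Jamal picks C (highest: -20).
At C, Wren picks L (lowest: -20).
At L, Jamal picks AH (highest: -20).
At AH, Wren picks leaf51 (lowest: -20).
Terminal value -20.

leaf51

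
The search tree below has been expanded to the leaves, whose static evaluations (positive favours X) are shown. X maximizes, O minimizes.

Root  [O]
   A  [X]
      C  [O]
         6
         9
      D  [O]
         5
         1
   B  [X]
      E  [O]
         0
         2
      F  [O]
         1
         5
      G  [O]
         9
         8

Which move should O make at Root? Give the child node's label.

A

C (O): min(6, 9) = 6
D (O): min(5, 1) = 1
A (X): max(6, 1) = 6
E (O): min(0, 2) = 0
F (O): min(1, 5) = 1
G (O): min(9, 8) = 8
B (X): max(0, 1, 8) = 8
Root (O): min(6, 8) = 6
O at Root wants the lowest of {A=6, B=8}, so chooses A.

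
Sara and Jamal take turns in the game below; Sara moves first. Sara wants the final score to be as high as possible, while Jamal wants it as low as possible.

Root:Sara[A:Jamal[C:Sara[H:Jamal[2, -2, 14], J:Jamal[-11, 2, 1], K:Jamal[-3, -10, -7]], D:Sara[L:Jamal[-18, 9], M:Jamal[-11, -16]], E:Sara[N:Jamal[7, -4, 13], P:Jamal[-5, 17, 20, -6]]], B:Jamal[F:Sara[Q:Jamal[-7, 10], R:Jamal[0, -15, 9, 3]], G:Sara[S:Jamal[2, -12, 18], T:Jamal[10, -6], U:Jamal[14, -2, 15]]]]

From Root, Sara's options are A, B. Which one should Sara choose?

B

H (Jamal): min(2, -2, 14) = -2
J (Jamal): min(-11, 2, 1) = -11
K (Jamal): min(-3, -10, -7) = -10
C (Sara): max(-2, -11, -10) = -2
L (Jamal): min(-18, 9) = -18
M (Jamal): min(-11, -16) = -16
D (Sara): max(-18, -16) = -16
N (Jamal): min(7, -4, 13) = -4
P (Jamal): min(-5, 17, 20, -6) = -6
E (Sara): max(-4, -6) = -4
A (Jamal): min(-2, -16, -4) = -16
Q (Jamal): min(-7, 10) = -7
R (Jamal): min(0, -15, 9, 3) = -15
F (Sara): max(-7, -15) = -7
S (Jamal): min(2, -12, 18) = -12
T (Jamal): min(10, -6) = -6
U (Jamal): min(14, -2, 15) = -2
G (Sara): max(-12, -6, -2) = -2
B (Jamal): min(-7, -2) = -7
Root (Sara): max(-16, -7) = -7
Sara at Root wants the highest of {A=-16, B=-7}, so chooses B.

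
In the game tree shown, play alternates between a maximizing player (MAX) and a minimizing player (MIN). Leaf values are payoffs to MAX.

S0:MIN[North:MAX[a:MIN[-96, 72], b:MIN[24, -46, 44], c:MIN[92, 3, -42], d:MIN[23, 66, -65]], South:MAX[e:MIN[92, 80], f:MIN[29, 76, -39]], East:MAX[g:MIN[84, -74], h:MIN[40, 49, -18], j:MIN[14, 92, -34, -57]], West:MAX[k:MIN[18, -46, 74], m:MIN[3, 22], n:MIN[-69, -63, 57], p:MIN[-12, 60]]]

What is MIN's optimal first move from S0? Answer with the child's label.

North

a (MIN): min(-96, 72) = -96
b (MIN): min(24, -46, 44) = -46
c (MIN): min(92, 3, -42) = -42
d (MIN): min(23, 66, -65) = -65
North (MAX): max(-96, -46, -42, -65) = -42
e (MIN): min(92, 80) = 80
f (MIN): min(29, 76, -39) = -39
South (MAX): max(80, -39) = 80
g (MIN): min(84, -74) = -74
h (MIN): min(40, 49, -18) = -18
j (MIN): min(14, 92, -34, -57) = -57
East (MAX): max(-74, -18, -57) = -18
k (MIN): min(18, -46, 74) = -46
m (MIN): min(3, 22) = 3
n (MIN): min(-69, -63, 57) = -69
p (MIN): min(-12, 60) = -12
West (MAX): max(-46, 3, -69, -12) = 3
S0 (MIN): min(-42, 80, -18, 3) = -42
MIN at S0 wants the lowest of {North=-42, South=80, East=-18, West=3}, so chooses North.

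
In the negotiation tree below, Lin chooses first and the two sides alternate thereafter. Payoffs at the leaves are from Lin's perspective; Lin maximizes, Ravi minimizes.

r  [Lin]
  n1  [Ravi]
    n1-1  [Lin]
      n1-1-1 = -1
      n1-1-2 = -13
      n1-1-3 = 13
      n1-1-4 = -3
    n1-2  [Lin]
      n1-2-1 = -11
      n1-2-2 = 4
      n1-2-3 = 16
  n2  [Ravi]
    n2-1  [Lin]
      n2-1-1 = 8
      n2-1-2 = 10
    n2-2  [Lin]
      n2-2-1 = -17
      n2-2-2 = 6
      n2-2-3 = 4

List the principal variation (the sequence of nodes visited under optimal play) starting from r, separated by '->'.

r -> n1 -> n1-1 -> n1-1-3

n1-1 (Lin): max(-1, -13, 13, -3) = 13
n1-2 (Lin): max(-11, 4, 16) = 16
n1 (Ravi): min(13, 16) = 13
n2-1 (Lin): max(8, 10) = 10
n2-2 (Lin): max(-17, 6, 4) = 6
n2 (Ravi): min(10, 6) = 6
r (Lin): max(13, 6) = 13
At r, Lin picks n1 (highest: 13).
At n1, Ravi picks n1-1 (lowest: 13).
At n1-1, Lin picks n1-1-3 (highest: 13).
Terminal value 13.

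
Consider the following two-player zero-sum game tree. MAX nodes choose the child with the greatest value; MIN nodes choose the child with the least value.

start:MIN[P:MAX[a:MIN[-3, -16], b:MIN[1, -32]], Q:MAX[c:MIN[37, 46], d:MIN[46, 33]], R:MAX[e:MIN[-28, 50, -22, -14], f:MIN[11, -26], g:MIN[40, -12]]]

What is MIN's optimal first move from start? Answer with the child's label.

a (MIN): min(-3, -16) = -16
b (MIN): min(1, -32) = -32
P (MAX): max(-16, -32) = -16
c (MIN): min(37, 46) = 37
d (MIN): min(46, 33) = 33
Q (MAX): max(37, 33) = 37
e (MIN): min(-28, 50, -22, -14) = -28
f (MIN): min(11, -26) = -26
g (MIN): min(40, -12) = -12
R (MAX): max(-28, -26, -12) = -12
start (MIN): min(-16, 37, -12) = -16
MIN at start wants the lowest of {P=-16, Q=37, R=-12}, so chooses P.

P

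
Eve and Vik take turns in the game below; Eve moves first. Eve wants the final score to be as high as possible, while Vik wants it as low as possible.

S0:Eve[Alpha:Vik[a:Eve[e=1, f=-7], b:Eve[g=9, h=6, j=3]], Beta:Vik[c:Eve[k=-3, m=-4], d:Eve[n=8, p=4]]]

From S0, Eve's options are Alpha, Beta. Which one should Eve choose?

Alpha

a (Eve): max(1, -7) = 1
b (Eve): max(9, 6, 3) = 9
Alpha (Vik): min(1, 9) = 1
c (Eve): max(-3, -4) = -3
d (Eve): max(8, 4) = 8
Beta (Vik): min(-3, 8) = -3
S0 (Eve): max(1, -3) = 1
Eve at S0 wants the highest of {Alpha=1, Beta=-3}, so chooses Alpha.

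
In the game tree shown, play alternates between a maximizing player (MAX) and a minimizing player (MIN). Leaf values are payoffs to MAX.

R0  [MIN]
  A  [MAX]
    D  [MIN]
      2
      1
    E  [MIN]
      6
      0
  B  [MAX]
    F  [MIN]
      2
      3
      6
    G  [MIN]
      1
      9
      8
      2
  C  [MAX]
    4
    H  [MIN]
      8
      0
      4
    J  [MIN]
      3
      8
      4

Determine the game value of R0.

1

D (MIN): min(2, 1) = 1
E (MIN): min(6, 0) = 0
A (MAX): max(1, 0) = 1
F (MIN): min(2, 3, 6) = 2
G (MIN): min(1, 9, 8, 2) = 1
B (MAX): max(2, 1) = 2
H (MIN): min(8, 0, 4) = 0
J (MIN): min(3, 8, 4) = 3
C (MAX): max(4, 0, 3) = 4
R0 (MIN): min(1, 2, 4) = 1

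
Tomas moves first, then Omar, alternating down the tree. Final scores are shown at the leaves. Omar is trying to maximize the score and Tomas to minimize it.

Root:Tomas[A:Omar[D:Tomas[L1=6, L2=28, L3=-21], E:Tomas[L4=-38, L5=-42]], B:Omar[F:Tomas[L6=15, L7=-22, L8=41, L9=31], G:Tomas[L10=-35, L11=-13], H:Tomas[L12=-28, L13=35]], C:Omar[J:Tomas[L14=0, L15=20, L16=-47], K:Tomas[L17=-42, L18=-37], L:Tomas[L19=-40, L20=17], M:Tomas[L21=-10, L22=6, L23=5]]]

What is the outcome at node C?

J (Tomas): min(0, 20, -47) = -47
K (Tomas): min(-42, -37) = -42
L (Tomas): min(-40, 17) = -40
M (Tomas): min(-10, 6, 5) = -10
C (Omar): max(-47, -42, -40, -10) = -10

-10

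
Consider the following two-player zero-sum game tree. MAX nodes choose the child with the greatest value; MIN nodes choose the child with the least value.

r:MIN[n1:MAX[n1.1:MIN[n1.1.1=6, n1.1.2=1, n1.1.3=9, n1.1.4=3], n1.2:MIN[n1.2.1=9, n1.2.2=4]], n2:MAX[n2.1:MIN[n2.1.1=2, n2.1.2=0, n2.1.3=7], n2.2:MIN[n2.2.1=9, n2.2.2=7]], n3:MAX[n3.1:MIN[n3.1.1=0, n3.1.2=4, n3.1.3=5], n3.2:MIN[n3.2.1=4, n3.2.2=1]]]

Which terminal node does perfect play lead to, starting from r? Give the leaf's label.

n1.1 (MIN): min(6, 1, 9, 3) = 1
n1.2 (MIN): min(9, 4) = 4
n1 (MAX): max(1, 4) = 4
n2.1 (MIN): min(2, 0, 7) = 0
n2.2 (MIN): min(9, 7) = 7
n2 (MAX): max(0, 7) = 7
n3.1 (MIN): min(0, 4, 5) = 0
n3.2 (MIN): min(4, 1) = 1
n3 (MAX): max(0, 1) = 1
r (MIN): min(4, 7, 1) = 1
At r, MIN picks n3 (lowest: 1).
At n3, MAX picks n3.2 (highest: 1).
At n3.2, MIN picks n3.2.2 (lowest: 1).
Terminal value 1.

n3.2.2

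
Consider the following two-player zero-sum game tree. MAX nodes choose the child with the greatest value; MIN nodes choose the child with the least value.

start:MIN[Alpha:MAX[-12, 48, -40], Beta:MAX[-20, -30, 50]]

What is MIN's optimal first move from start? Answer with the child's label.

Alpha

Alpha (MAX): max(-12, 48, -40) = 48
Beta (MAX): max(-20, -30, 50) = 50
start (MIN): min(48, 50) = 48
MIN at start wants the lowest of {Alpha=48, Beta=50}, so chooses Alpha.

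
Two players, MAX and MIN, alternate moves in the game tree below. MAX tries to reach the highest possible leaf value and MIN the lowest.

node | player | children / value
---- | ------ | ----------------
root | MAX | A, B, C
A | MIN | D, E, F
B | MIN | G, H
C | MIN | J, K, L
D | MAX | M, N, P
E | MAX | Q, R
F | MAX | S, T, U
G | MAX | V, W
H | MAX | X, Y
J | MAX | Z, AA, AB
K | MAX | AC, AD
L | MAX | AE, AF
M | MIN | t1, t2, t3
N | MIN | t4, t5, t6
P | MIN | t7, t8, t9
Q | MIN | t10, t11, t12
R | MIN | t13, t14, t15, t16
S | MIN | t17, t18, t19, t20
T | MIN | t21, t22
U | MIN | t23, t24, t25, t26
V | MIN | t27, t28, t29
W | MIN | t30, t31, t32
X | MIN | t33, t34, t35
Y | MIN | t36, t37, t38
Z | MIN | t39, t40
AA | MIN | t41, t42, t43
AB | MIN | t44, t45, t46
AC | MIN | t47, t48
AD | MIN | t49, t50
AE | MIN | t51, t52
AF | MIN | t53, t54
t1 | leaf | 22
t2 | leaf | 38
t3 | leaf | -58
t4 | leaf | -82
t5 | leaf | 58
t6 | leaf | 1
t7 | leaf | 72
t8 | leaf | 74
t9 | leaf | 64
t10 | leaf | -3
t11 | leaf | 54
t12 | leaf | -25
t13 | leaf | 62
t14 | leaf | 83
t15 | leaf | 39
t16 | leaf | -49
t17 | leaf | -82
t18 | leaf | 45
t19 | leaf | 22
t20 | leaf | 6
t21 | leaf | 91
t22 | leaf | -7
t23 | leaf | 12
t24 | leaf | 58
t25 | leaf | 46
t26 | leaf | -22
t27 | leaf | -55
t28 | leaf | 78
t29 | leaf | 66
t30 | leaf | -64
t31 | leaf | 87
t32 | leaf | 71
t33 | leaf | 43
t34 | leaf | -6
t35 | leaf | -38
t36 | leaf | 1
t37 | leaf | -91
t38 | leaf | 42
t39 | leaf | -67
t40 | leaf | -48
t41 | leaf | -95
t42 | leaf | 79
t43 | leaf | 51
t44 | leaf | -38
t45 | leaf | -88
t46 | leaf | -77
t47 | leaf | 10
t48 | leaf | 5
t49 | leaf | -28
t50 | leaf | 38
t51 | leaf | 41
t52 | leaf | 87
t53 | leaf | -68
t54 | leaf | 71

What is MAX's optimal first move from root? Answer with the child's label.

M (MIN): min(22, 38, -58) = -58
N (MIN): min(-82, 58, 1) = -82
P (MIN): min(72, 74, 64) = 64
D (MAX): max(-58, -82, 64) = 64
Q (MIN): min(-3, 54, -25) = -25
R (MIN): min(62, 83, 39, -49) = -49
E (MAX): max(-25, -49) = -25
S (MIN): min(-82, 45, 22, 6) = -82
T (MIN): min(91, -7) = -7
U (MIN): min(12, 58, 46, -22) = -22
F (MAX): max(-82, -7, -22) = -7
A (MIN): min(64, -25, -7) = -25
V (MIN): min(-55, 78, 66) = -55
W (MIN): min(-64, 87, 71) = -64
G (MAX): max(-55, -64) = -55
X (MIN): min(43, -6, -38) = -38
Y (MIN): min(1, -91, 42) = -91
H (MAX): max(-38, -91) = -38
B (MIN): min(-55, -38) = -55
Z (MIN): min(-67, -48) = -67
AA (MIN): min(-95, 79, 51) = -95
AB (MIN): min(-38, -88, -77) = -88
J (MAX): max(-67, -95, -88) = -67
AC (MIN): min(10, 5) = 5
AD (MIN): min(-28, 38) = -28
K (MAX): max(5, -28) = 5
AE (MIN): min(41, 87) = 41
AF (MIN): min(-68, 71) = -68
L (MAX): max(41, -68) = 41
C (MIN): min(-67, 5, 41) = -67
root (MAX): max(-25, -55, -67) = -25
MAX at root wants the highest of {A=-25, B=-55, C=-67}, so chooses A.

A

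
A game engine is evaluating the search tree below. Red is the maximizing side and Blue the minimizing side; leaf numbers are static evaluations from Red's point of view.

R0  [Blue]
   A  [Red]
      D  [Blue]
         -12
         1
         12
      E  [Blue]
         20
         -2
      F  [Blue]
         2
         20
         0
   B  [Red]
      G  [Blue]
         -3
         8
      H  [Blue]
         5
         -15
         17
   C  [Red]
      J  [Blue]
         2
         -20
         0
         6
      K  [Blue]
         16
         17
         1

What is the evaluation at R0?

D (Blue): min(-12, 1, 12) = -12
E (Blue): min(20, -2) = -2
F (Blue): min(2, 20, 0) = 0
A (Red): max(-12, -2, 0) = 0
G (Blue): min(-3, 8) = -3
H (Blue): min(5, -15, 17) = -15
B (Red): max(-3, -15) = -3
J (Blue): min(2, -20, 0, 6) = -20
K (Blue): min(16, 17, 1) = 1
C (Red): max(-20, 1) = 1
R0 (Blue): min(0, -3, 1) = -3

-3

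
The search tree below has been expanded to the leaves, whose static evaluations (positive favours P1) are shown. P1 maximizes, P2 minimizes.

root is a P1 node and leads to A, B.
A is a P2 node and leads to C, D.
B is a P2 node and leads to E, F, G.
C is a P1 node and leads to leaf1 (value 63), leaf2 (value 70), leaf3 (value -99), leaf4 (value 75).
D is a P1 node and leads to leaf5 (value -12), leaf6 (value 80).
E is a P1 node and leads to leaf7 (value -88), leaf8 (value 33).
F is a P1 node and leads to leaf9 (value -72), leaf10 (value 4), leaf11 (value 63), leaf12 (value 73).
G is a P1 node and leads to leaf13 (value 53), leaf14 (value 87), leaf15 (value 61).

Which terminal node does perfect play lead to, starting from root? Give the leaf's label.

leaf4

C (P1): max(63, 70, -99, 75) = 75
D (P1): max(-12, 80) = 80
A (P2): min(75, 80) = 75
E (P1): max(-88, 33) = 33
F (P1): max(-72, 4, 63, 73) = 73
G (P1): max(53, 87, 61) = 87
B (P2): min(33, 73, 87) = 33
root (P1): max(75, 33) = 75
At root, P1 picks A (highest: 75).
At A, P2 picks C (lowest: 75).
At C, P1 picks leaf4 (highest: 75).
Terminal value 75.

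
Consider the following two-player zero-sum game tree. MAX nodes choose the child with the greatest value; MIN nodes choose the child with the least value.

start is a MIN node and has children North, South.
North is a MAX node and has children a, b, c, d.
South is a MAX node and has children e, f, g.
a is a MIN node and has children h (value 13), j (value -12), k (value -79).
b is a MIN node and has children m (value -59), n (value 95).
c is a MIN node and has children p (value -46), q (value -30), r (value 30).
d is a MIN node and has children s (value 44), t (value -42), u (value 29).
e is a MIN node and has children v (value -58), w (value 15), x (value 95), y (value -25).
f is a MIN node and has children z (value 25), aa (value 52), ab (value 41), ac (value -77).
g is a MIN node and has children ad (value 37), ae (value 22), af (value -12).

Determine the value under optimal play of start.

a (MIN): min(13, -12, -79) = -79
b (MIN): min(-59, 95) = -59
c (MIN): min(-46, -30, 30) = -46
d (MIN): min(44, -42, 29) = -42
North (MAX): max(-79, -59, -46, -42) = -42
e (MIN): min(-58, 15, 95, -25) = -58
f (MIN): min(25, 52, 41, -77) = -77
g (MIN): min(37, 22, -12) = -12
South (MAX): max(-58, -77, -12) = -12
start (MIN): min(-42, -12) = -42

-42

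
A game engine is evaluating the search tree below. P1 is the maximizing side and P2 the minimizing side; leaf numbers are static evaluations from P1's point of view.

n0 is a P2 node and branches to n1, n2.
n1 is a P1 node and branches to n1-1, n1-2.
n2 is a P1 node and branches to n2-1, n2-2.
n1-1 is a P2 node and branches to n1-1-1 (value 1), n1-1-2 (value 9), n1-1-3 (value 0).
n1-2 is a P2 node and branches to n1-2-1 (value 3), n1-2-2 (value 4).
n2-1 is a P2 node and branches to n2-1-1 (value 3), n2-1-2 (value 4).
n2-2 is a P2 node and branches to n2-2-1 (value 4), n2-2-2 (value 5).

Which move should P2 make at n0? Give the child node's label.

n1

n1-1 (P2): min(1, 9, 0) = 0
n1-2 (P2): min(3, 4) = 3
n1 (P1): max(0, 3) = 3
n2-1 (P2): min(3, 4) = 3
n2-2 (P2): min(4, 5) = 4
n2 (P1): max(3, 4) = 4
n0 (P2): min(3, 4) = 3
P2 at n0 wants the lowest of {n1=3, n2=4}, so chooses n1.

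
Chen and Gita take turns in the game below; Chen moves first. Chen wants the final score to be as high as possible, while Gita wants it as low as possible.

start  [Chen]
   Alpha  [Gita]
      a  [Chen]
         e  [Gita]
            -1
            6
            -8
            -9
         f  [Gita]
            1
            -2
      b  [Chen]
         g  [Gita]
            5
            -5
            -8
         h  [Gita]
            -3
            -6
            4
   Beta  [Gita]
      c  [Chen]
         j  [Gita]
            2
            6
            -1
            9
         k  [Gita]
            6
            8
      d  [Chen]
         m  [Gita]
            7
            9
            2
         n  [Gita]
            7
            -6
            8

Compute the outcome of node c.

j (Gita): min(2, 6, -1, 9) = -1
k (Gita): min(6, 8) = 6
c (Chen): max(-1, 6) = 6

6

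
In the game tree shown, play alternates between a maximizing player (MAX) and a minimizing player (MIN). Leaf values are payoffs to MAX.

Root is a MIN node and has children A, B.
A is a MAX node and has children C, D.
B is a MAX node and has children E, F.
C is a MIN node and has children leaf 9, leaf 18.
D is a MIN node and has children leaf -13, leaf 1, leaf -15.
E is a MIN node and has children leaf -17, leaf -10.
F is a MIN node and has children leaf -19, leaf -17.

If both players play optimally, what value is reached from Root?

C (MIN): min(9, 18) = 9
D (MIN): min(-13, 1, -15) = -15
A (MAX): max(9, -15) = 9
E (MIN): min(-17, -10) = -17
F (MIN): min(-19, -17) = -19
B (MAX): max(-17, -19) = -17
Root (MIN): min(9, -17) = -17

-17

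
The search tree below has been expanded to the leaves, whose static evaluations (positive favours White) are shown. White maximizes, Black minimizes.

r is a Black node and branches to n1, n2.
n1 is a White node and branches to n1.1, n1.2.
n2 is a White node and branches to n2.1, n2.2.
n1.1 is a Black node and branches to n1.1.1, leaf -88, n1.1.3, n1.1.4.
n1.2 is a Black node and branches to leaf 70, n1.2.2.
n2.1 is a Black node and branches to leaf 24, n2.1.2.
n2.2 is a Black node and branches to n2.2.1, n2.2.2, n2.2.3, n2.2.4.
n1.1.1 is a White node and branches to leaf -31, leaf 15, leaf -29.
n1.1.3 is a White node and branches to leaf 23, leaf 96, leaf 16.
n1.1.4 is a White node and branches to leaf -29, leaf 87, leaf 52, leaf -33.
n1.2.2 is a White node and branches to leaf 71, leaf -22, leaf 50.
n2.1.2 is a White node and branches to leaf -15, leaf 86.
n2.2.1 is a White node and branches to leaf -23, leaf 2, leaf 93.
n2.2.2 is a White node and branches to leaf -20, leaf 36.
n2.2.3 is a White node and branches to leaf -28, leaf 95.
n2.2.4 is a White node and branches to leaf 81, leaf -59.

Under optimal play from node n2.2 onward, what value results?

n2.2.1 (White): max(-23, 2, 93) = 93
n2.2.2 (White): max(-20, 36) = 36
n2.2.3 (White): max(-28, 95) = 95
n2.2.4 (White): max(81, -59) = 81
n2.2 (Black): min(93, 36, 95, 81) = 36

36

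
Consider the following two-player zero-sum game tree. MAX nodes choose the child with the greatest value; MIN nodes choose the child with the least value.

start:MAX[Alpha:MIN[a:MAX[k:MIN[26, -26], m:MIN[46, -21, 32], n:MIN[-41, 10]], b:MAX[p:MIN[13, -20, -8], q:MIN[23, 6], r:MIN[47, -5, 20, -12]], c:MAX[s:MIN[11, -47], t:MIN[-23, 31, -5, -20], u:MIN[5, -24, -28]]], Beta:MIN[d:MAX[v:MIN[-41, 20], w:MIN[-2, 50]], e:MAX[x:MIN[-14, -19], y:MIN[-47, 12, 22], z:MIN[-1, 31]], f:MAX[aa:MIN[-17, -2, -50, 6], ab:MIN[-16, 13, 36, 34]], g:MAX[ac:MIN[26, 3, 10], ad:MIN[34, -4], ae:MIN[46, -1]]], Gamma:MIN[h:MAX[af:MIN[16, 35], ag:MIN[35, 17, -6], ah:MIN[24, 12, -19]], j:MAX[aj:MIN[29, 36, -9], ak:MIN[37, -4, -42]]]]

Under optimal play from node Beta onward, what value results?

v (MIN): min(-41, 20) = -41
w (MIN): min(-2, 50) = -2
d (MAX): max(-41, -2) = -2
x (MIN): min(-14, -19) = -19
y (MIN): min(-47, 12, 22) = -47
z (MIN): min(-1, 31) = -1
e (MAX): max(-19, -47, -1) = -1
aa (MIN): min(-17, -2, -50, 6) = -50
ab (MIN): min(-16, 13, 36, 34) = -16
f (MAX): max(-50, -16) = -16
ac (MIN): min(26, 3, 10) = 3
ad (MIN): min(34, -4) = -4
ae (MIN): min(46, -1) = -1
g (MAX): max(3, -4, -1) = 3
Beta (MIN): min(-2, -1, -16, 3) = -16

-16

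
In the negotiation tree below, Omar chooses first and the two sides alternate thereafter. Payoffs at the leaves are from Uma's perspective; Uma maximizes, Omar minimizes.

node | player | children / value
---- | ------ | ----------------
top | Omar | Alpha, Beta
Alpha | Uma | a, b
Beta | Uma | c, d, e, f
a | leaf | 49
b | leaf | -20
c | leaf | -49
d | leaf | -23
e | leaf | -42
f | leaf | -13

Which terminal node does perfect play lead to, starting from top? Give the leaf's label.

Alpha (Uma): max(49, -20) = 49
Beta (Uma): max(-49, -23, -42, -13) = -13
top (Omar): min(49, -13) = -13
At top, Omar picks Beta (lowest: -13).
At Beta, Uma picks f (highest: -13).
Terminal value -13.

f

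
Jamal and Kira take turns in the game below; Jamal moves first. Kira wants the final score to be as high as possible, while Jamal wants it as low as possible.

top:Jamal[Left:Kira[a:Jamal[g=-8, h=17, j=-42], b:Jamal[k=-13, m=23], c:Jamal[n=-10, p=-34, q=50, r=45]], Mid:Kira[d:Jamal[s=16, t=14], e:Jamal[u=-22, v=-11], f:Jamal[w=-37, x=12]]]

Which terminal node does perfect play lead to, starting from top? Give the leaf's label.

k

a (Jamal): min(-8, 17, -42) = -42
b (Jamal): min(-13, 23) = -13
c (Jamal): min(-10, -34, 50, 45) = -34
Left (Kira): max(-42, -13, -34) = -13
d (Jamal): min(16, 14) = 14
e (Jamal): min(-22, -11) = -22
f (Jamal): min(-37, 12) = -37
Mid (Kira): max(14, -22, -37) = 14
top (Jamal): min(-13, 14) = -13
At top, Jamal picks Left (lowest: -13).
At Left, Kira picks b (highest: -13).
At b, Jamal picks k (lowest: -13).
Terminal value -13.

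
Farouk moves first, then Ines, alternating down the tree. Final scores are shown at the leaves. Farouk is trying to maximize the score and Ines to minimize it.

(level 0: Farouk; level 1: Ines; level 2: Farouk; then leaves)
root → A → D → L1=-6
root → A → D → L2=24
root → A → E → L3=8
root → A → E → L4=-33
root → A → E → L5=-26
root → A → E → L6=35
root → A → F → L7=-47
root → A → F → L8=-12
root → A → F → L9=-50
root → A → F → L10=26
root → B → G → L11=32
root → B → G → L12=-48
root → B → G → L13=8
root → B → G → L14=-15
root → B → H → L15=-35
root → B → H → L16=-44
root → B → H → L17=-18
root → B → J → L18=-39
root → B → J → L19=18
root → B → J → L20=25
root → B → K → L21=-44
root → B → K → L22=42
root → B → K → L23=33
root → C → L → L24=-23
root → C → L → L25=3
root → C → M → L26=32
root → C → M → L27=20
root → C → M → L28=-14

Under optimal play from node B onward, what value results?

-18

G (Farouk): max(32, -48, 8, -15) = 32
H (Farouk): max(-35, -44, -18) = -18
J (Farouk): max(-39, 18, 25) = 25
K (Farouk): max(-44, 42, 33) = 42
B (Ines): min(32, -18, 25, 42) = -18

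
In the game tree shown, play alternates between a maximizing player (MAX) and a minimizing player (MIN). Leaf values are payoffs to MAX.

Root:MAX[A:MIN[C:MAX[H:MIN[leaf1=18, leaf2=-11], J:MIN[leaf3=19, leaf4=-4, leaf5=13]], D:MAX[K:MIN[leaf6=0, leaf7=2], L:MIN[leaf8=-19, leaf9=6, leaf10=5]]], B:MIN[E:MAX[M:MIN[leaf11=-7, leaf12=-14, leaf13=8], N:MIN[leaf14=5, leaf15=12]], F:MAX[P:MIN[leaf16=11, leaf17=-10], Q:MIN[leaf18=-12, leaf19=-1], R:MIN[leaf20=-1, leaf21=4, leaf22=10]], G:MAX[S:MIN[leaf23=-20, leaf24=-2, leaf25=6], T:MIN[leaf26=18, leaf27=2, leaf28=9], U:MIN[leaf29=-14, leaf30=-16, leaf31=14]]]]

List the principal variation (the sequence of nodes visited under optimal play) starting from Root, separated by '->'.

Root -> B -> F -> R -> leaf20

H (MIN): min(18, -11) = -11
J (MIN): min(19, -4, 13) = -4
C (MAX): max(-11, -4) = -4
K (MIN): min(0, 2) = 0
L (MIN): min(-19, 6, 5) = -19
D (MAX): max(0, -19) = 0
A (MIN): min(-4, 0) = -4
M (MIN): min(-7, -14, 8) = -14
N (MIN): min(5, 12) = 5
E (MAX): max(-14, 5) = 5
P (MIN): min(11, -10) = -10
Q (MIN): min(-12, -1) = -12
R (MIN): min(-1, 4, 10) = -1
F (MAX): max(-10, -12, -1) = -1
S (MIN): min(-20, -2, 6) = -20
T (MIN): min(18, 2, 9) = 2
U (MIN): min(-14, -16, 14) = -16
G (MAX): max(-20, 2, -16) = 2
B (MIN): min(5, -1, 2) = -1
Root (MAX): max(-4, -1) = -1
At Root, MAX picks B (highest: -1).
At B, MIN picks F (lowest: -1).
At F, MAX picks R (highest: -1).
At R, MIN picks leaf20 (lowest: -1).
Terminal value -1.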